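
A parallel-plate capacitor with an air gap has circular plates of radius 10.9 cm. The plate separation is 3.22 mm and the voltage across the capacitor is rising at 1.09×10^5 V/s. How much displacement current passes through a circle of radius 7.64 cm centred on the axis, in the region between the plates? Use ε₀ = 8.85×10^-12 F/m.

dE/dt = (dV/dt)/d = 3.385×10^7 V/(m·s); I_d = ε₀(πR²)(dE/dt) = (8.85×10^-12)(0.03733)(3.385×10^7) = 1.118×10^-5 A.
The field is uniform, so I_d,enc = I_d (r/R)² = (1.118×10^-5)(7.64/10.9)² = 5.49×10^-6 A.

5.49×10^-6 A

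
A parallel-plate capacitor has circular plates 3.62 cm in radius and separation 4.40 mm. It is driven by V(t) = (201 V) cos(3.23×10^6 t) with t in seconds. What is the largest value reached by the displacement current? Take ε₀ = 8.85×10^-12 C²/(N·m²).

(dE/dt)_max = V₀ω/d = 1.476×10^11 V/(m·s); ω = 3.23×10^6 rad/s.
I_d,max = ε₀ A (dE/dt)_max = (8.85×10^-12)(4.117×10^-3)(1.476×10^11) = 5.38×10^-3 A.

5.38×10^-3 A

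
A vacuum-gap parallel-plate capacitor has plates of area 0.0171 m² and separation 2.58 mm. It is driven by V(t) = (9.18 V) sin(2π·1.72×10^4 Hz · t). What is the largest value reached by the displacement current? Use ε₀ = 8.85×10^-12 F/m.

(dE/dt)_max = V₀ω/d = 3.846×10^8 V/(m·s); ω = 2πf = 1.081×10^5 rad/s.
I_d,max = ε₀ A (dE/dt)_max = (8.85×10^-12)(0.0171)(3.846×10^8) = 5.82×10^-5 A.

5.82×10^-5 A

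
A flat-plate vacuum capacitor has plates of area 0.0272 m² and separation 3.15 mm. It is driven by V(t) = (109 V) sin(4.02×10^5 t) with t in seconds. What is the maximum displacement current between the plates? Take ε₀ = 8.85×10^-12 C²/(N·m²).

3.35×10^-3 A

C = ε₀A/d = (8.85×10^-12)(0.0272)/(3.15×10^-3) = 7.642×10^-11 F; ω = 4.02×10^5 rad/s.
I_d = C dV/dt, so |I_d|_max = C V₀ ω = (7.642×10^-11)(109)(4.02×10^5) = 3.35×10^-3 A.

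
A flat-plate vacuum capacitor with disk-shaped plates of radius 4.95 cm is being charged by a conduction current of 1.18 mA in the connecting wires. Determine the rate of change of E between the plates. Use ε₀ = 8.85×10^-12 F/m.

1.73×10^10 V/(m·s)

The displacement current between the plates equals the conduction current, I_d = 1.18 mA.
Inverting I_d = ε₀ A dE/dt gives dE/dt = 1.18×10^-3 / (8.85×10^-12 · 7.698×10^-3) = 1.73×10^10 V/(m·s).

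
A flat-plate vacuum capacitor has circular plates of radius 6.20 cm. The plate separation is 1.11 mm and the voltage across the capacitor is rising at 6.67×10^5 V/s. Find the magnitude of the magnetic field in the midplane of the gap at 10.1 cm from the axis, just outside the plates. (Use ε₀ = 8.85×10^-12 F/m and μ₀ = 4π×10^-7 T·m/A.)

dE/dt = (dV/dt)/d = 6.009×10^8 V/(m·s); I_d = ε₀(πR²)(dE/dt) = (8.85×10^-12)(0.01208)(6.009×10^8) = 6.424×10^-5 A.
With r > R the enclosed displacement current is the full I_d; B = μ₀ I_d / (2πr) = 1.27×10^-10 T.

1.27×10^-10 T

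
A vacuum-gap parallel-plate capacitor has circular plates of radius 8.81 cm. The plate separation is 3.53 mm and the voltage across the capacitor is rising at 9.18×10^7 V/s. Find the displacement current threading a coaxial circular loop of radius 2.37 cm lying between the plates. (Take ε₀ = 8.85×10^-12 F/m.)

4.06×10^-4 A

dE/dt = (dV/dt)/d = 2.601×10^10 V/(m·s); I_d = ε₀(πR²)(dE/dt) = (8.85×10^-12)(0.02438)(2.601×10^10) = 5.612×10^-3 A.
Since J_d is uniform, the enclosed fraction is (r/R)² = 0.07237, giving I_d,enc = 4.06×10^-4 A.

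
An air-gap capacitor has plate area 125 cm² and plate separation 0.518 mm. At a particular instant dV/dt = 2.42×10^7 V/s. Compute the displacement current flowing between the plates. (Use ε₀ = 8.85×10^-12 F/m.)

The field between the plates is E = V/d, so dE/dt = (2.42×10^7)/(5.18×10^-4 m) = 4.672×10^10 V/(m·s).
I_d = ε₀ A (dE/dt) = (8.85×10^-12)(0.0125)(4.672×10^10) = 5.17×10^-3 A.

5.17×10^-3 A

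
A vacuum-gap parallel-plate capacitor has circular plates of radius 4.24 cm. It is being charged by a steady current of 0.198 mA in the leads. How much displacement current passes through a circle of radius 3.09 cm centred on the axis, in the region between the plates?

1.05×10^-4 A

By continuity the displacement current in the gap matches the conduction current: I_d = 1.98×10^-4 A.
Since J_d is uniform, the enclosed fraction is (r/R)² = 0.5311, giving I_d,enc = 1.05×10^-4 A.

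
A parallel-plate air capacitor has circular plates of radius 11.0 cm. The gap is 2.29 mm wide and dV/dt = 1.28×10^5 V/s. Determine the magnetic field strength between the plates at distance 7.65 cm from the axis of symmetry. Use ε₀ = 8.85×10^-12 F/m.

2.38×10^-11 T

I_d = C dV/dt with C = ε₀πR²/d = 1.469×10^-10 F, so I_d = (1.469×10^-10)(1.28×10^5) = 1.880×10^-5 A.
For r < R the Ampère–Maxwell law gives B(2πr) = μ₀ I_d (r²/R²), so B = μ₀ I_d r/(2πR²) = (4π×10^-7)(1.880×10^-5)(0.0765)/(2π·0.110²) = 2.38×10^-11 T.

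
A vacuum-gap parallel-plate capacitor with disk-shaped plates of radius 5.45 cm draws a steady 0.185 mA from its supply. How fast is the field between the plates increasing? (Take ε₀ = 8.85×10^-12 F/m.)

2.24×10^9 V/(m·s)

Charge continuity gives I_d = I = 1.85×10^-4 A between the plates.
Inverting I_d = ε₀ A dE/dt gives dE/dt = 1.85×10^-4 / (8.85×10^-12 · 9.331×10^-3) = 2.24×10^9 V/(m·s).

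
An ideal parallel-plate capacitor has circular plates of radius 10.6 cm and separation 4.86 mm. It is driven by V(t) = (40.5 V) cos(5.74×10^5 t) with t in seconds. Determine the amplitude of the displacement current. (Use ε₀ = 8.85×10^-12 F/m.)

1.49×10^-3 A

(dE/dt)_max = V₀ω/d = 4.783×10^9 V/(m·s); ω = 5.74×10^5 rad/s.
I_d,max = ε₀ A (dE/dt)_max = (8.85×10^-12)(0.03530)(4.783×10^9) = 1.49×10^-3 A.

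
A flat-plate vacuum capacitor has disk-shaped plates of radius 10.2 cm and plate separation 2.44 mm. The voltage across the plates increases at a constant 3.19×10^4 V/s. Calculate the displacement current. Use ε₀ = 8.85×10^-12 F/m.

3.78×10^-6 A

The displacement current equals the charging current C dV/dt. With C = ε₀A/d = (8.85×10^-12)(0.03269)/(2.44×10^-3) = 1.186×10^-10 F, I_d = (1.186×10^-10)(3.19×10^4) = 3.78×10^-6 A.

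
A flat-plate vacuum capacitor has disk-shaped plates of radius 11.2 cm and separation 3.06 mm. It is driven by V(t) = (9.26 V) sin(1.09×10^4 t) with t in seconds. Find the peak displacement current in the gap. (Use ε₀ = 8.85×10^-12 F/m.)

C = ε₀A/d = (8.85×10^-12)(0.03941)/(3.06×10^-3) = 1.140×10^-10 F; ω = 1.09×10^4 rad/s.
I_d = C dV/dt, so |I_d|_max = C V₀ ω = (1.140×10^-10)(9.26)(1.09×10^4) = 1.15×10^-5 A.

1.15×10^-5 A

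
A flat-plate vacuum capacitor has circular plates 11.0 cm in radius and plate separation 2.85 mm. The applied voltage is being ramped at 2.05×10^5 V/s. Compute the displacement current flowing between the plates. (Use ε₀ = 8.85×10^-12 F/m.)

E = V/d so dE/dt = (dV/dt)/d = 7.193×10^7 V/(m·s), and I_d = ε₀ A dE/dt = (8.85×10^-12)(0.03801)(7.193×10^7) = 2.42×10^-5 A.

2.42×10^-5 A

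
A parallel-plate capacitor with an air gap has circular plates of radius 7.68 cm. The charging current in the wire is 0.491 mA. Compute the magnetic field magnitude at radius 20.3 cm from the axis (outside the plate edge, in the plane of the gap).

No conduction current crosses the gap, so I_d there equals the 4.91×10^-4 A in the leads.
With r > R the enclosed displacement current is the full I_d; B = μ₀ I_d / (2πr) = 4.84×10^-10 T.

4.84×10^-10 T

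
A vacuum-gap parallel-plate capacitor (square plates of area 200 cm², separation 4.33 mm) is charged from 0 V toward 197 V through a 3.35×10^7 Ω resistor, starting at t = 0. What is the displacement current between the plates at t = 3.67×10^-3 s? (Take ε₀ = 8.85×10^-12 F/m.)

With C = ε₀A/d = (8.85×10^-12)(0.0200)/(4.33×10^-3) = 4.088×10^-11 F, the time constant is τ = RC = 1.369×10^-3 s, so t/τ = 2.681 and e^(−t/τ) = 0.06849.
I_d = I_cond = (V₀/R) e^(−t/τ) = (5.881×10^-6)(0.06849) = 4.03×10^-7 A.

4.03×10^-7 A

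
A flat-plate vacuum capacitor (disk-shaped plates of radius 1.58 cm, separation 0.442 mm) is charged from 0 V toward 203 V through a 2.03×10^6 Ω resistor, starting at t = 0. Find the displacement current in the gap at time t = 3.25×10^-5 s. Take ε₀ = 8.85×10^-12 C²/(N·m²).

3.61×10^-5 A

C = ε₀A/d = (8.85×10^-12)(7.843×10^-4)/(4.42×10^-4) = 1.570×10^-11 F and τ = RC = 3.187×10^-5 s. I_d in the gap equals the RC charging current.
I_d(t) = (V₀/R) e^(−t/τ) = 1.000×10^-4 · e^(−1.020) = 3.61×10^-5 A.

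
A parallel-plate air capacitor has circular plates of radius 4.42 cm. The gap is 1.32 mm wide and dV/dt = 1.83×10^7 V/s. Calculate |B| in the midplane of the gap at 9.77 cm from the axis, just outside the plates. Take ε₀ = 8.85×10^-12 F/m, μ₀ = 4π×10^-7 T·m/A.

dE/dt = (dV/dt)/d = 1.386×10^10 V/(m·s); I_d = ε₀(πR²)(dE/dt) = (8.85×10^-12)(6.138×10^-3)(1.386×10^10) = 7.529×10^-4 A.
For r ≥ R the full I_d is enclosed: B = μ₀ I_d/(2πr) = (4π×10^-7)(7.529×10^-4)/(2π·0.0977) = 1.54×10^-9 T.

1.54×10^-9 T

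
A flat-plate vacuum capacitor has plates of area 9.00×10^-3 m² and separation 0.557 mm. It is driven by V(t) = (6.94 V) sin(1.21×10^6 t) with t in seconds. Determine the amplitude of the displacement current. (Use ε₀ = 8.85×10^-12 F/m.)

The displacement current equals the conduction current C dV/dt, which peaks at C V₀ ω.
With C = ε₀A/d = (8.85×10^-12)(9.00×10^-3)/(5.57×10^-4) = 1.430×10^-10 F and ω = 1.21×10^6 rad/s, I_d,max = (1.430×10^-10)(6.94)(1.21×10^6) = 1.20×10^-3 A.

1.20×10^-3 A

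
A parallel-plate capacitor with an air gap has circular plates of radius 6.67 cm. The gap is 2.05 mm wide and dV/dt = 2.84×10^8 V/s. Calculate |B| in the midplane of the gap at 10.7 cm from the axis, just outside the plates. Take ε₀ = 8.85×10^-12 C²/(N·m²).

I_d = C dV/dt with C = ε₀πR²/d = 6.035×10^-11 F, so I_d = (6.035×10^-11)(2.84×10^8) = 0.01714 A.
Outside the plates the loop encloses all of I_d, so B·2πr = μ₀ I_d and B = 3.20×10^-8 T.

3.20×10^-8 T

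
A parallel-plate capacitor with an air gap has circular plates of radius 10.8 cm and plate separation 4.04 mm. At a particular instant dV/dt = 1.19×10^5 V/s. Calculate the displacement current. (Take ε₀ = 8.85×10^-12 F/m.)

9.55×10^-6 A

The field between the plates is E = V/d, so dE/dt = (1.19×10^5)/(4.04×10^-3 m) = 2.946×10^7 V/(m·s).
I_d = ε₀ A (dE/dt) = (8.85×10^-12)(0.03664)(2.946×10^7) = 9.55×10^-6 A.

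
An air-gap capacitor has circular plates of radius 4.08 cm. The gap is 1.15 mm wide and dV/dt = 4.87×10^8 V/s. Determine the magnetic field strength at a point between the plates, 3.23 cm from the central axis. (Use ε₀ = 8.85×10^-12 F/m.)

I_d = C dV/dt with C = ε₀πR²/d = 4.025×10^-11 F, so I_d = (4.025×10^-11)(4.87×10^8) = 0.01960 A.
An Ampèrian loop of radius r encloses a fraction (r/R)² of I_d. Then B·2πr = μ₀ I_d (r/R)², giving B = μ₀ I_d r/(2πR²) = 7.61×10^-8 T.

7.61×10^-8 T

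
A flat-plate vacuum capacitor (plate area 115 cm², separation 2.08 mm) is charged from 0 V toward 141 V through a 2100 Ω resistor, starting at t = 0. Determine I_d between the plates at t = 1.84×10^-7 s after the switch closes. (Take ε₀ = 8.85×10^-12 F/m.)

C = ε₀A/d = (8.85×10^-12)(0.0115)/(2.08×10^-3) = 4.893×10^-11 F, so τ = RC = 1.028×10^-7 s.
The conduction current is I(t) = (V₀/R) e^(−t/τ), and the displacement current between the plates equals it.
t/τ = 1.790; I_d = (141/2100) · e^(−1.790) = (0.06714)(0.1670) = 0.0112 A.

0.0112 A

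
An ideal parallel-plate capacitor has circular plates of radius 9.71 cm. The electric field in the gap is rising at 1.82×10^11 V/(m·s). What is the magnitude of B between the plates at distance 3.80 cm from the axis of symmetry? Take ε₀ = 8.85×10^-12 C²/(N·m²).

3.85×10^-8 T

I_d = ε₀ dΦ_E/dt = ε₀ πR² (dE/dt) = (8.85×10^-12)(0.02962)(1.82×10^11) = 0.04771 A through the full plate area.
∮B·dl = μ₀ I_d,enc with I_d,enc = I_d r²/R² = 7.307×10^-3 A; so B = μ₀ I_d,enc/(2πr) = 3.85×10^-8 T.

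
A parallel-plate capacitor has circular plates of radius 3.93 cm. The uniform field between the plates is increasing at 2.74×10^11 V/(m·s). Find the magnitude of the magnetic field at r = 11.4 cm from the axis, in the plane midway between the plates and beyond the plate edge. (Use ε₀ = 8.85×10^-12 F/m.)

Total displacement current: I_d = ε₀(πR²)(dE/dt) = (8.85×10^-12)(4.852×10^-3)(2.74×10^11) = 0.01177 A.
For r ≥ R the full I_d is enclosed: B = μ₀ I_d/(2πr) = (4π×10^-7)(0.01177)/(2π·0.114) = 2.06×10^-8 T.

2.06×10^-8 T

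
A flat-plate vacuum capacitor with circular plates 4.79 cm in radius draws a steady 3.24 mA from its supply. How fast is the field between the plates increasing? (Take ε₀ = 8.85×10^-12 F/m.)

5.08×10^10 V/(m·s)

The displacement current between the plates equals the conduction current, I_d = 3.24 mA.
Inverting I_d = ε₀ A dE/dt gives dE/dt = 3.24×10^-3 / (8.85×10^-12 · 7.208×10^-3) = 5.08×10^10 V/(m·s).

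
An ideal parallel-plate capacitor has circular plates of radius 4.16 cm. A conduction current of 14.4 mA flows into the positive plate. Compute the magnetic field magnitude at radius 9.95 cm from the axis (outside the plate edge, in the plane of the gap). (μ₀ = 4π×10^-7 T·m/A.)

2.89×10^-8 T

By continuity the displacement current in the gap matches the conduction current: I_d = 0.0144 A.
Outside the plates the loop encloses all of I_d, so B·2πr = μ₀ I_d and B = 2.89×10^-8 T.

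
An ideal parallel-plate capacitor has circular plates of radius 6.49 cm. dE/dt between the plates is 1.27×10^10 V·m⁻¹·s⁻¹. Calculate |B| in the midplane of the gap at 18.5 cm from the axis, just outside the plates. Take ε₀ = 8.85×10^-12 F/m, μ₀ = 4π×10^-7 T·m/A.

I_d = ε₀ dΦ_E/dt = ε₀ πR² (dE/dt) = (8.85×10^-12)(0.01323)(1.27×10^10) = 1.487×10^-3 A through the full plate area.
For r ≥ R the full I_d is enclosed: B = μ₀ I_d/(2πr) = (4π×10^-7)(1.487×10^-3)/(2π·0.185) = 1.61×10^-9 T.

1.61×10^-9 T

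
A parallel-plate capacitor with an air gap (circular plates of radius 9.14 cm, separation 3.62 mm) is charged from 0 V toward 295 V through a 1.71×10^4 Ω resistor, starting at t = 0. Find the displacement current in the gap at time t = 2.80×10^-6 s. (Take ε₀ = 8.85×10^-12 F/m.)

1.34×10^-3 A

With C = ε₀A/d = (8.85×10^-12)(0.02624)/(3.62×10^-3) = 6.415×10^-11 F, the time constant is τ = RC = 1.097×10^-6 s, so t/τ = 2.552 and e^(−t/τ) = 0.07793.
I_d = I_cond = (V₀/R) e^(−t/τ) = (0.01725)(0.07793) = 1.34×10^-3 A.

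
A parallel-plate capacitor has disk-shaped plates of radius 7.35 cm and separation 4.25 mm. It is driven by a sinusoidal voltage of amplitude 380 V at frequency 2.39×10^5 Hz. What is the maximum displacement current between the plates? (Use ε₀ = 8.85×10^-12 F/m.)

C = ε₀A/d = (8.85×10^-12)(0.01697)/(4.25×10^-3) = 3.534×10^-11 F; ω = 2πf = 1.502×10^6 rad/s.
I_d = C dV/dt, so |I_d|_max = C V₀ ω = (3.534×10^-11)(380)(1.502×10^6) = 0.0202 A.

0.0202 A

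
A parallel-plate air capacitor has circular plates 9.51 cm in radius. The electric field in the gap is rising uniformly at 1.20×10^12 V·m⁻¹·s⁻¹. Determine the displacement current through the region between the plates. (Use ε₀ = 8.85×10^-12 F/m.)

With a uniform field, Φ_E = EA, so I_d = ε₀ A dE/dt = 0.302 A.

0.302 A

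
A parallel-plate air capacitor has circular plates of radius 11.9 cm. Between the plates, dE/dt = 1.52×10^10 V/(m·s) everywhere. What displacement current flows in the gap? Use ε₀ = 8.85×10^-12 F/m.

With a uniform field, Φ_E = EA, so I_d = ε₀ A dE/dt = 5.98×10^-3 A.

5.98×10^-3 A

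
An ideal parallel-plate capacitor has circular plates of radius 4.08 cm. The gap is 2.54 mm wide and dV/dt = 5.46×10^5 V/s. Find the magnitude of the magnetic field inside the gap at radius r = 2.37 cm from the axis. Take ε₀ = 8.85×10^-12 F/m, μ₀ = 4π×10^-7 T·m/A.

dE/dt = (dV/dt)/d = 2.150×10^8 V/(m·s); I_d = ε₀(πR²)(dE/dt) = (8.85×10^-12)(5.230×10^-3)(2.150×10^8) = 9.951×10^-6 A.
An Ampèrian loop of radius r encloses a fraction (r/R)² of I_d. Then B·2πr = μ₀ I_d (r/R)², giving B = μ₀ I_d r/(2πR²) = 2.83×10^-11 T.

2.83×10^-11 T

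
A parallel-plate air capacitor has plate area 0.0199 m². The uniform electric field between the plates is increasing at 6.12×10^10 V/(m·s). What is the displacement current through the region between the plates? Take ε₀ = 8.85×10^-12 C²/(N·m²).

With a uniform field, Φ_E = EA, so I_d = ε₀ A dE/dt = 0.0108 A.

0.0108 A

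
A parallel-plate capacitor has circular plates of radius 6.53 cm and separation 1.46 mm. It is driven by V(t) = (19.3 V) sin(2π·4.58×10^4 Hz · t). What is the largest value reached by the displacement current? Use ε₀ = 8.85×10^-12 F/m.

4.51×10^-4 A

(dE/dt)_max = V₀ω/d = 3.804×10^9 V/(m·s); ω = 2πf = 2.878×10^5 rad/s.
I_d,max = ε₀ A (dE/dt)_max = (8.85×10^-12)(0.01340)(3.804×10^9) = 4.51×10^-4 A.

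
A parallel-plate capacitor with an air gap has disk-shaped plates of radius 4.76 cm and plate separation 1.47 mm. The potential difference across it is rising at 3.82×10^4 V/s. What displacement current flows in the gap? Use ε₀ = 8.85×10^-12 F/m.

1.64×10^-6 A

E = V/d so dE/dt = (dV/dt)/d = 2.599×10^7 V/(m·s), and I_d = ε₀ A dE/dt = (8.85×10^-12)(7.118×10^-3)(2.599×10^7) = 1.64×10^-6 A.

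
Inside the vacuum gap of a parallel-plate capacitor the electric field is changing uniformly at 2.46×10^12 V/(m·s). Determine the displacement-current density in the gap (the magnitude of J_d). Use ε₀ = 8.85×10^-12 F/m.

21.8 A/m²

The displacement-current density is ε₀ ∂E/∂t = (8.85×10^-12)(2.46×10^12) = 21.8 A/m².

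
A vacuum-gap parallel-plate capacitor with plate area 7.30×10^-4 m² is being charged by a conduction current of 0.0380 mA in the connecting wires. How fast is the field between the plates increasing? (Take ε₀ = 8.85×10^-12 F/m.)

By continuity, I_d in the gap equals the 0.0380 mA flowing in the wire.
Inverting I_d = ε₀ A dE/dt gives dE/dt = 3.80×10^-5 / (8.85×10^-12 · 7.30×10^-4) = 5.88×10^9 V/(m·s).

5.88×10^9 V/(m·s)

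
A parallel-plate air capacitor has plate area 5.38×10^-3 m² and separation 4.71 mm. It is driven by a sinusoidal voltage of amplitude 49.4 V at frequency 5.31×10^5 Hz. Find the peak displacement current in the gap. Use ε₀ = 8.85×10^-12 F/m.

1.67×10^-3 A

(dE/dt)_max = V₀ω/d = 3.499×10^10 V/(m·s); ω = 2πf = 3.336×10^6 rad/s.
I_d,max = ε₀ A (dE/dt)_max = (8.85×10^-12)(5.38×10^-3)(3.499×10^10) = 1.67×10^-3 A.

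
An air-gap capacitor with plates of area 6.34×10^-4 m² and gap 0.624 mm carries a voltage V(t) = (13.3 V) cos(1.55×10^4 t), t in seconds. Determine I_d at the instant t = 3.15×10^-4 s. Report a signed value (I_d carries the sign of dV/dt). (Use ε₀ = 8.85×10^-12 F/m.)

1.83×10^-6 A

dE/dt = (V₀ω/d)·−sin(ωt) with ωt = 4.8825 rad: (13.3)(1.55×10^4)(0.9856)/(6.24×10^-4) = 3.256×10^8 V/(m·s).
I_d = ε₀ A dE/dt = (8.85×10^-12)(6.34×10^-4)(3.256×10^8) = 1.83×10^-6 A.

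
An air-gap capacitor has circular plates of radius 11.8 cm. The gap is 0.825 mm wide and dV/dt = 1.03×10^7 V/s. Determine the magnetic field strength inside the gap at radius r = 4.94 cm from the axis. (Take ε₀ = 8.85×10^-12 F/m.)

I_d = C dV/dt with C = ε₀πR²/d = 4.692×10^-10 F, so I_d = (4.692×10^-10)(1.03×10^7) = 4.833×10^-3 A.
For r < R the Ampère–Maxwell law gives B(2πr) = μ₀ I_d (r²/R²), so B = μ₀ I_d r/(2πR²) = (4π×10^-7)(4.833×10^-3)(0.0494)/(2π·0.118²) = 3.43×10^-9 T.

3.43×10^-9 T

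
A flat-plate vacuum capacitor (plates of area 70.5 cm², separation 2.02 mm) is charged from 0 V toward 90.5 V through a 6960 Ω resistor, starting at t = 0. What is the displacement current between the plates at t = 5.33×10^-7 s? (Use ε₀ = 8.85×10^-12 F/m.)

C = ε₀A/d = (8.85×10^-12)(7.05×10^-3)/(2.02×10^-3) = 3.089×10^-11 F and τ = RC = 2.150×10^-7 s. I_d in the gap equals the RC charging current.
I_d(t) = (V₀/R) e^(−t/τ) = 0.01300 · e^(−2.479) = 1.09×10^-3 A.

1.09×10^-3 A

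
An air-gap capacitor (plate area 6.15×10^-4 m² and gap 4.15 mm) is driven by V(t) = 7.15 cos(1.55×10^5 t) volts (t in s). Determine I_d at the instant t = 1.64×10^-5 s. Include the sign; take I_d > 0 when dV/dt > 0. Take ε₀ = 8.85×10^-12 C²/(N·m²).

-8.20×10^-7 A

dE/dt = (V₀ω/d)·−sin(ωt) with ωt = 2.542 rad: (7.15)(1.55×10^5)(-0.5643)/(4.15×10^-3) = -1.507×10^8 V/(m·s).
I_d = ε₀ A dE/dt = (8.85×10^-12)(6.15×10^-4)(-1.507×10^8) = -8.20×10^-7 A.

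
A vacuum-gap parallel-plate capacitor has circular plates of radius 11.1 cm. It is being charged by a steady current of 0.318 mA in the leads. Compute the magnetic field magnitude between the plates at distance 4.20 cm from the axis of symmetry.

2.17×10^-10 T

By continuity the displacement current in the gap matches the conduction current: I_d = 3.18×10^-4 A.
For r < R the Ampère–Maxwell law gives B(2πr) = μ₀ I_d (r²/R²), so B = μ₀ I_d r/(2πR²) = (4π×10^-7)(3.18×10^-4)(0.0420)/(2π·0.111²) = 2.17×10^-10 T.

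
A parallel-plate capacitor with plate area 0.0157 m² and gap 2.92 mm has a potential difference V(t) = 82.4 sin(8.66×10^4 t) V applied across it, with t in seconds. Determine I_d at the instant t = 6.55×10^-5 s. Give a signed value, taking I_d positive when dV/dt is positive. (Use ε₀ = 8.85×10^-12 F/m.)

dE/dt = (V₀ω/d)·cos(ωt) with ωt = 5.6723 rad: (82.4)(8.66×10^4)(0.8191)/(2.92×10^-3) = 2.002×10^9 V/(m·s).
I_d = ε₀ A dE/dt = (8.85×10^-12)(0.0157)(2.002×10^9) = 2.78×10^-4 A.

2.78×10^-4 A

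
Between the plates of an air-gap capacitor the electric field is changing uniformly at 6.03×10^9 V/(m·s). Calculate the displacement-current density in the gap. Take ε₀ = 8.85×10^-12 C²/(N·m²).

J_d = ε₀ ∂E/∂t, so J_d = 0.0534 A/m².

0.0534 A/m²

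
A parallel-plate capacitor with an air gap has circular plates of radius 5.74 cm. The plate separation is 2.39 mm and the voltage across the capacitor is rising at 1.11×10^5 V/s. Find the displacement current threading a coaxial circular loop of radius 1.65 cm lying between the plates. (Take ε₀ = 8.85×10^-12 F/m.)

With E = V/d, dE/dt = 4.644×10^7 V/(m·s) and πR² = 0.01035 m², giving I_d = ε₀ πR² dE/dt = 4.254×10^-6 A.
Since J_d is uniform, the enclosed fraction is (r/R)² = 0.08263, giving I_d,enc = 3.52×10^-7 A.

3.52×10^-7 A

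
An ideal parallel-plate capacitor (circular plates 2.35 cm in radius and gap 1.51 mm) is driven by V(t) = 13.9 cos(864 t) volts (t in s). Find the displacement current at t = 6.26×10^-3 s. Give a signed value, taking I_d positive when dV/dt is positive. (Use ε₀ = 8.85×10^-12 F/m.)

9.37×10^-8 A

dE/dt = (V₀ω/d)·−sin(ωt) with ωt = 5.40864 rad: (13.9)(864)(0.7673)/(1.51×10^-3) = 6.103×10^6 V/(m·s).
I_d = ε₀ A dE/dt = (8.85×10^-12)(1.735×10^-3)(6.103×10^6) = 9.37×10^-8 A.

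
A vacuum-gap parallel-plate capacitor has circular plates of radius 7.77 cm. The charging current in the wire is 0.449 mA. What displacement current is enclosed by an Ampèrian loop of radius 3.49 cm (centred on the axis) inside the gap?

By continuity the displacement current in the gap matches the conduction current: I_d = 4.49×10^-4 A.
Since J_d is uniform, the enclosed fraction is (r/R)² = 0.2017, giving I_d,enc = 9.06×10^-5 A.

9.06×10^-5 A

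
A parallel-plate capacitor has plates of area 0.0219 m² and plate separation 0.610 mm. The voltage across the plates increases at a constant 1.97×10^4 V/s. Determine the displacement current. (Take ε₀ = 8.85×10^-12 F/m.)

6.26×10^-6 A

The field between the plates is E = V/d, so dE/dt = (1.97×10^4)/(6.10×10^-4 m) = 3.230×10^7 V/(m·s).
I_d = ε₀ A (dE/dt) = (8.85×10^-12)(0.0219)(3.230×10^7) = 6.26×10^-6 A.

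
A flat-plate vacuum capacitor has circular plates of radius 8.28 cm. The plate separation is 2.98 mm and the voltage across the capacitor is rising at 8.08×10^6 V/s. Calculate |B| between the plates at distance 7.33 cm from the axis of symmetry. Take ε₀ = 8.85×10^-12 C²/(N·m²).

1.11×10^-9 T

With E = V/d, dE/dt = 2.711×10^9 V/(m·s) and πR² = 0.02154 m², giving I_d = ε₀ πR² dE/dt = 5.168×10^-4 A.
An Ampèrian loop of radius r encloses a fraction (r/R)² of I_d. Then B·2πr = μ₀ I_d (r/R)², giving B = μ₀ I_d r/(2πR²) = 1.11×10^-9 T.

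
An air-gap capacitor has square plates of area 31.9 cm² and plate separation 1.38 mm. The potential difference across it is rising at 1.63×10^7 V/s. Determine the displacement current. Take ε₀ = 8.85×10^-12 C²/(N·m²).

3.33×10^-4 A

The field between the plates is E = V/d, so dE/dt = (1.63×10^7)/(1.38×10^-3 m) = 1.181×10^10 V/(m·s).
I_d = ε₀ A (dE/dt) = (8.85×10^-12)(3.19×10^-3)(1.181×10^10) = 3.33×10^-4 A.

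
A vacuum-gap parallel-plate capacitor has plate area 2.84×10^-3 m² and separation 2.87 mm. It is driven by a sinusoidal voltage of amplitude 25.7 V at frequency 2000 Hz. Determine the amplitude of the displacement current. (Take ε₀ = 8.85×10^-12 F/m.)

C = ε₀A/d = (8.85×10^-12)(2.84×10^-3)/(2.87×10^-3) = 8.757×10^-12 F; ω = 2πf = 1.257×10^4 rad/s.
I_d = C dV/dt, so |I_d|_max = C V₀ ω = (8.757×10^-12)(25.7)(1.257×10^4) = 2.83×10^-6 A.

2.83×10^-6 A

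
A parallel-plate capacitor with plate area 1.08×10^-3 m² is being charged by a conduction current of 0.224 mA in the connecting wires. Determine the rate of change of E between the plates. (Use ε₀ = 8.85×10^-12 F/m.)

2.34×10^10 V/(m·s)

By continuity, I_d in the gap equals the 0.224 mA flowing in the wire.
Inverting I_d = ε₀ A dE/dt gives dE/dt = 2.24×10^-4 / (8.85×10^-12 · 1.08×10^-3) = 2.34×10^10 V/(m·s).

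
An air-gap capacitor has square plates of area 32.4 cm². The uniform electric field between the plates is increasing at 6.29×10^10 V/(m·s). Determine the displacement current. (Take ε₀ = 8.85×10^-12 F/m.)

1.80×10^-3 A

With a uniform field, Φ_E = EA, so I_d = ε₀ A dE/dt = 1.80×10^-3 A.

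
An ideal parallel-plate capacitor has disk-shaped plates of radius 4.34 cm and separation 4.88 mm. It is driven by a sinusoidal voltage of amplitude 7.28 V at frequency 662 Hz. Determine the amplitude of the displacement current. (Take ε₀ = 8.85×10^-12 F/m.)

3.25×10^-7 A

(dE/dt)_max = V₀ω/d = 6.204×10^6 V/(m·s); ω = 2πf = 4159 rad/s.
I_d,max = ε₀ A (dE/dt)_max = (8.85×10^-12)(5.917×10^-3)(6.204×10^6) = 3.25×10^-7 A.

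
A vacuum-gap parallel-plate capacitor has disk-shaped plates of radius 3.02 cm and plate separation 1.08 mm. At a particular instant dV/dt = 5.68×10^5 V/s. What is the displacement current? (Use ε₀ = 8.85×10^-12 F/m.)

E = V/d so dE/dt = (dV/dt)/d = 5.259×10^8 V/(m·s), and I_d = ε₀ A dE/dt = (8.85×10^-12)(2.865×10^-3)(5.259×10^8) = 1.33×10^-5 A.

1.33×10^-5 A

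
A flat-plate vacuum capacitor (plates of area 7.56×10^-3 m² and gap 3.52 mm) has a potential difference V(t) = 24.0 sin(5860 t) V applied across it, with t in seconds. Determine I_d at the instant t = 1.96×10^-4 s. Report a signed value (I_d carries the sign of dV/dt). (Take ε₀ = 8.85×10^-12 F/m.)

dE/dt = (V₀ω/d)·cos(ωt) with ωt = 1.14856 rad: (24.0)(5860)(0.4098)/(3.52×10^-3) = 1.637×10^7 V/(m·s).
I_d = ε₀ A dE/dt = (8.85×10^-12)(7.56×10^-3)(1.637×10^7) = 1.10×10^-6 A.

1.10×10^-6 A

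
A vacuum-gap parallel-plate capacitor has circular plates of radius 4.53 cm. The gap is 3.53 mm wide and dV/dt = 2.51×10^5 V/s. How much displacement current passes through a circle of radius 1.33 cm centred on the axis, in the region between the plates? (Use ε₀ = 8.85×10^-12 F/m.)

I_d = C dV/dt with C = ε₀πR²/d = 1.616×10^-11 F, so I_d = (1.616×10^-11)(2.51×10^5) = 4.056×10^-6 A.
The field is uniform, so I_d,enc = I_d (r/R)² = (4.056×10^-6)(1.33/4.53)² = 3.50×10^-7 A.

3.50×10^-7 A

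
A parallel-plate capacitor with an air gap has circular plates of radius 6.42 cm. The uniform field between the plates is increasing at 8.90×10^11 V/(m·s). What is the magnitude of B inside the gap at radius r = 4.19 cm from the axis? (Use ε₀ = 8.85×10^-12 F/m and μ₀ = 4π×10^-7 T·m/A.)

I_d = ε₀ dΦ_E/dt = ε₀ πR² (dE/dt) = (8.85×10^-12)(0.01295)(8.90×10^11) = 0.1020 A through the full plate area.
An Ampèrian loop of radius r encloses a fraction (r/R)² of I_d. Then B·2πr = μ₀ I_d (r/R)², giving B = μ₀ I_d r/(2πR²) = 2.07×10^-7 T.

2.07×10^-7 T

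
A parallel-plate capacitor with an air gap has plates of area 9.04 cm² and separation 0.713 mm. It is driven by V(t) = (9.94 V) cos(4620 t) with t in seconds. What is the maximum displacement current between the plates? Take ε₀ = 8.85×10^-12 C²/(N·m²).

5.15×10^-7 A

C = ε₀A/d = (8.85×10^-12)(9.04×10^-4)/(7.13×10^-4) = 1.122×10^-11 F; ω = 4620 rad/s.
I_d = C dV/dt, so |I_d|_max = C V₀ ω = (1.122×10^-11)(9.94)(4620) = 5.15×10^-7 A.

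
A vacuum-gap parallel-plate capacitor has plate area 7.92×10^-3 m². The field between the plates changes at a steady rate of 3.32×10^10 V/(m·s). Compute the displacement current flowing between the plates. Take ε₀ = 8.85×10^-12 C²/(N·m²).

I_d = ε₀ A (dE/dt) = (8.85×10^-12)(7.92×10^-3 m²)(3.32×10^10) = 2.33×10^-3 A.

2.33×10^-3 A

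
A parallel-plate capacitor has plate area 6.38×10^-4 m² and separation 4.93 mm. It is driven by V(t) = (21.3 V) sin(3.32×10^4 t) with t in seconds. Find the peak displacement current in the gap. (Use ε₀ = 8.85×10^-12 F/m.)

8.10×10^-7 A

(dE/dt)_max = V₀ω/d = 1.434×10^8 V/(m·s); ω = 3.32×10^4 rad/s.
I_d,max = ε₀ A (dE/dt)_max = (8.85×10^-12)(6.38×10^-4)(1.434×10^8) = 8.10×10^-7 A.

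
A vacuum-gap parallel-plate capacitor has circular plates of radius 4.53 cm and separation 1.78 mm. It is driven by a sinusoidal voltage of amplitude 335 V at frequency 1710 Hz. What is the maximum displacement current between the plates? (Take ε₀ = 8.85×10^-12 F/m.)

The displacement current equals the conduction current C dV/dt, which peaks at C V₀ ω.
With C = ε₀A/d = (8.85×10^-12)(6.447×10^-3)/(1.78×10^-3) = 3.205×10^-11 F and ω = 2πf = 1.074×10^4 rad/s, I_d,max = (3.205×10^-11)(335)(1.074×10^4) = 1.15×10^-4 A.

1.15×10^-4 A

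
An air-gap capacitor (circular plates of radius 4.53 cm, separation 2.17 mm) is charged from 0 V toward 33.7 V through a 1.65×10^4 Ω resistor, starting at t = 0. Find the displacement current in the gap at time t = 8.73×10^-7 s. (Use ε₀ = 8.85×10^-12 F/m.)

C = ε₀A/d = (8.85×10^-12)(6.447×10^-3)/(2.17×10^-3) = 2.629×10^-11 F and τ = RC = 4.338×10^-7 s. I_d in the gap equals the RC charging current.
I_d(t) = (V₀/R) e^(−t/τ) = 2.042×10^-3 · e^(−2.012) = 2.73×10^-4 A.

2.73×10^-4 A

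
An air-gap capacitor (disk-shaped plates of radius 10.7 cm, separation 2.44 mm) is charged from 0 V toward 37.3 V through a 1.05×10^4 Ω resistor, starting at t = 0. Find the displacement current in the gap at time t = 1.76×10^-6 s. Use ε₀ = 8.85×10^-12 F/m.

With C = ε₀A/d = (8.85×10^-12)(0.03597)/(2.44×10^-3) = 1.305×10^-10 F, the time constant is τ = RC = 1.370×10^-6 s, so t/τ = 1.285 and e^(−t/τ) = 0.2767.
I_d = I_cond = (V₀/R) e^(−t/τ) = (3.552×10^-3)(0.2767) = 9.83×10^-4 A.

9.83×10^-4 A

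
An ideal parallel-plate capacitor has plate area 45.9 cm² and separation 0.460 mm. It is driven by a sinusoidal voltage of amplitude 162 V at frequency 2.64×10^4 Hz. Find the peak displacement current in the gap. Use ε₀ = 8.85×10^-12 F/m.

C = ε₀A/d = (8.85×10^-12)(4.59×10^-3)/(4.60×10^-4) = 8.831×10^-11 F; ω = 2πf = 1.659×10^5 rad/s.
I_d = C dV/dt, so |I_d|_max = C V₀ ω = (8.831×10^-11)(162)(1.659×10^5) = 2.37×10^-3 A.

2.37×10^-3 A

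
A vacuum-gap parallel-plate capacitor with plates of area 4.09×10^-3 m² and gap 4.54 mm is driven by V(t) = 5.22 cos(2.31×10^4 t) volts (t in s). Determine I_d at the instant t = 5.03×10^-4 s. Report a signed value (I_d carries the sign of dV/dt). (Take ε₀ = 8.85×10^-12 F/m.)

dE/dt = (V₀ω/d)·−sin(ωt) with ωt = 11.6193 rad: (5.22)(2.31×10^4)(0.8117)/(4.54×10^-3) = 2.156×10^7 V/(m·s).
I_d = ε₀ A dE/dt = (8.85×10^-12)(4.09×10^-3)(2.156×10^7) = 7.80×10^-7 A.

7.80×10^-7 A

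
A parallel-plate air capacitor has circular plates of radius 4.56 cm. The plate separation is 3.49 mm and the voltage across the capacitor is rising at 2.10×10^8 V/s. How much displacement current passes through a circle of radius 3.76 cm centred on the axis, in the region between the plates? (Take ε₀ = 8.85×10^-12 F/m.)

2.37×10^-3 A

With E = V/d, dE/dt = 6.017×10^10 V/(m·s) and πR² = 6.533×10^-3 m², giving I_d = ε₀ πR² dE/dt = 3.479×10^-3 A.
Through an area πr² the displacement current is I_d·(πr²/πR²) = I_d (r/R)² = 2.37×10^-3 A.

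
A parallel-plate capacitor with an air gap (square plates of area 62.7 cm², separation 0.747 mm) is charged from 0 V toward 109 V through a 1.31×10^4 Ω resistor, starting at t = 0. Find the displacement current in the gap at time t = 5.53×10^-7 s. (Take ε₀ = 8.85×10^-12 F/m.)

C = ε₀A/d = (8.85×10^-12)(6.27×10^-3)/(7.47×10^-4) = 7.428×10^-11 F and τ = RC = 9.731×10^-7 s. I_d in the gap equals the RC charging current.
I_d(t) = (V₀/R) e^(−t/τ) = 8.321×10^-3 · e^(−0.5683) = 4.71×10^-3 A.

4.71×10^-3 A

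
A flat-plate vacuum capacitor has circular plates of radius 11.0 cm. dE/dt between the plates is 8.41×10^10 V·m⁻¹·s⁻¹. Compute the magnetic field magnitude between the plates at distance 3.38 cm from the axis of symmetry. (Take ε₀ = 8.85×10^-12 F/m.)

1.58×10^-8 T

I_d = ε₀ dΦ_E/dt = ε₀ πR² (dE/dt) = (8.85×10^-12)(0.03801)(8.41×10^10) = 0.02829 A through the full plate area.
∮B·dl = μ₀ I_d,enc with I_d,enc = I_d r²/R² = 2.671×10^-3 A; so B = μ₀ I_d,enc/(2πr) = 1.58×10^-8 T.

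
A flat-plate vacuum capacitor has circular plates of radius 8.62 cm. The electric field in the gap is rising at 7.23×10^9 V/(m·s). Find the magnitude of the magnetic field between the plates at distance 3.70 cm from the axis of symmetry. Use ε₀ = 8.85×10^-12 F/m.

Total displacement current: I_d = ε₀(πR²)(dE/dt) = (8.85×10^-12)(0.02334)(7.23×10^9) = 1.493×10^-3 A.
For r < R the Ampère–Maxwell law gives B(2πr) = μ₀ I_d (r²/R²), so B = μ₀ I_d r/(2πR²) = (4π×10^-7)(1.493×10^-3)(0.0370)/(2π·0.0862²) = 1.49×10^-9 T.

1.49×10^-9 T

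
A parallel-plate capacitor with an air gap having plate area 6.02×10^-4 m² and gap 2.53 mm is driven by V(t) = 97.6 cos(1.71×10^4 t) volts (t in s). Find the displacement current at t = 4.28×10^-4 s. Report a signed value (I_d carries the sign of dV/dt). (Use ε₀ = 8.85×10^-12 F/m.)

-3.02×10^-6 A

dV/dt = (97.6)(1.71×10^4)·−sin(7.3188) = -1.436×10^6 V/s.
I_d = C dV/dt with C = ε₀A/d = (8.85×10^-12)(6.02×10^-4)/(2.53×10^-3) = 2.106×10^-12 F, so I_d = (2.106×10^-12)(-1.436×10^6) = -3.02×10^-6 A.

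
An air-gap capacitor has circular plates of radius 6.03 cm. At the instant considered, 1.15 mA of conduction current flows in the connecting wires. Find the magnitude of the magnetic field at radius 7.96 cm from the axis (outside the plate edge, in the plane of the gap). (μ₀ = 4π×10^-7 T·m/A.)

By continuity the displacement current in the gap matches the conduction current: I_d = 1.15×10^-3 A.
For r ≥ R the full I_d is enclosed: B = μ₀ I_d/(2πr) = (4π×10^-7)(1.15×10^-3)/(2π·0.0796) = 2.89×10^-9 T.

2.89×10^-9 T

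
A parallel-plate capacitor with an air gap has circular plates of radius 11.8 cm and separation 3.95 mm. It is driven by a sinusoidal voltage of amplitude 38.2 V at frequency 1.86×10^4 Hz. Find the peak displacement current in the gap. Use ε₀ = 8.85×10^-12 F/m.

4.38×10^-4 A

C = ε₀A/d = (8.85×10^-12)(0.04374)/(3.95×10^-3) = 9.800×10^-11 F; ω = 2πf = 1.169×10^5 rad/s.
I_d = C dV/dt, so |I_d|_max = C V₀ ω = (9.800×10^-11)(38.2)(1.169×10^5) = 4.38×10^-4 A.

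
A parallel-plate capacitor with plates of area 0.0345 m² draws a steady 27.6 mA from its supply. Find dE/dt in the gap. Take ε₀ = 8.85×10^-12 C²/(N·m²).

The displacement current between the plates equals the conduction current, I_d = 27.6 mA.
Then dE/dt = I_d/(ε₀A) = 9.04×10^10 V/(m·s).

9.04×10^10 V/(m·s)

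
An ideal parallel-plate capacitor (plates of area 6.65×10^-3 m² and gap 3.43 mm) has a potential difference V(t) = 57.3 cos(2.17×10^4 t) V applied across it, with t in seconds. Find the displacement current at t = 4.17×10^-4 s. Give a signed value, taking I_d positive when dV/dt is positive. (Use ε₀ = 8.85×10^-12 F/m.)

dV/dt = (57.3)(2.17×10^4)·−sin(9.0489) = -4.564×10^5 V/s.
I_d = C dV/dt with C = ε₀A/d = (8.85×10^-12)(6.65×10^-3)/(3.43×10^-3) = 1.716×10^-11 F, so I_d = (1.716×10^-11)(-4.564×10^5) = -7.83×10^-6 A.

-7.83×10^-6 A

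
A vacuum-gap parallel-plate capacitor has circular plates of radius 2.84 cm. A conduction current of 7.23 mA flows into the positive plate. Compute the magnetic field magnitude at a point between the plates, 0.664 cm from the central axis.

By continuity the displacement current in the gap matches the conduction current: I_d = 7.23×10^-3 A.
For r < R the Ampère–Maxwell law gives B(2πr) = μ₀ I_d (r²/R²), so B = μ₀ I_d r/(2πR²) = (4π×10^-7)(7.23×10^-3)(6.64×10^-3)/(2π·0.0284²) = 1.19×10^-8 T.

1.19×10^-8 T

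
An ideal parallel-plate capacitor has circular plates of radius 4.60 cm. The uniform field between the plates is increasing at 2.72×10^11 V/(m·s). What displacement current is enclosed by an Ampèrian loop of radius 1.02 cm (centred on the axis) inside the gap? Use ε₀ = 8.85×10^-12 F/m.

7.87×10^-4 A

Through the whole plate area (πR² = 6.648×10^-3 m²), I_d = ε₀ πR² dE/dt = 0.01600 A.
Through an area πr² the displacement current is I_d·(πr²/πR²) = I_d (r/R)² = 7.87×10^-4 A.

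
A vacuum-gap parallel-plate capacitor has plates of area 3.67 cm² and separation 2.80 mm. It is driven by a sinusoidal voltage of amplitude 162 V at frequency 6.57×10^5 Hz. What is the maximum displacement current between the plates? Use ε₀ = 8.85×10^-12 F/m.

(dE/dt)_max = V₀ω/d = 2.388×10^11 V/(m·s); ω = 2πf = 4.128×10^6 rad/s.
I_d,max = ε₀ A (dE/dt)_max = (8.85×10^-12)(3.67×10^-4)(2.388×10^11) = 7.76×10^-4 A.

7.76×10^-4 A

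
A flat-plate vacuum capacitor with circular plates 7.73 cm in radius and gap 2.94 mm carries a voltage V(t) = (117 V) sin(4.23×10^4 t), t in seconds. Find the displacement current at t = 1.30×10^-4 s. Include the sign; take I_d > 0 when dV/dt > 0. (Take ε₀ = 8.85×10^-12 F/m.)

C = ε₀A/d = (8.85×10^-12)(0.01877)/(2.94×10^-3) = 5.650×10^-11 F. dV/dt = V₀ω·cos(ωt); at ωt = 5.499 rad this factor is 0.7080.
I_d = C dV/dt = (5.650×10^-11)(117)(4.23×10^4)(0.7080) = 1.98×10^-4 A.

1.98×10^-4 A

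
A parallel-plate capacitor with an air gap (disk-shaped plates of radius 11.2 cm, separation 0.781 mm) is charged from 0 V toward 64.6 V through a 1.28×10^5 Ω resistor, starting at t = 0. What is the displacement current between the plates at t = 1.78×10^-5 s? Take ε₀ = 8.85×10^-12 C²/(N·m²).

3.70×10^-4 A

C = ε₀A/d = (8.85×10^-12)(0.03941)/(7.81×10^-4) = 4.466×10^-10 F, so τ = RC = 5.716×10^-5 s.
The conduction current is I(t) = (V₀/R) e^(−t/τ), and the displacement current between the plates equals it.
t/τ = 0.3114; I_d = (64.6/1.28×10^5) · e^(−0.3114) = (5.047×10^-4)(0.7324) = 3.70×10^-4 A.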